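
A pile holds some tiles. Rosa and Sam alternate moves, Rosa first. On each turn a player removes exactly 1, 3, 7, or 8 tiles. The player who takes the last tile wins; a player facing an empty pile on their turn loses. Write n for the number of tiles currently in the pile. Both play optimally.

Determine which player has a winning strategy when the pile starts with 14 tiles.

Label each position W (a win for the player to move) or L (a loss). A position with no legal move is L; any other position is W exactly when some move reaches an L, and L when every move reaches a W.
n=0: no move → L
n=1: →0(L), so W
n=2: →1(W) only, which is W, so L
n=3: →2(L), so W
n=4: →3(W), 1(W) — all W, so L
n=5: →4(L), so W
n=6: →5(W), 3(W) — all W, so L
n=7: →6(L), so W
n=8: →0(L), so W
n=9: →6(L), so W
n=10: →2(L), so W
n=11: →4(L), so W
n=12: →4(L), so W
n=13: →6(L), so W
n=14: →6(L), so W
The starting position 14 is W: Rosa should remove 8, leaving 6, handing over an L position.

Rosa wins.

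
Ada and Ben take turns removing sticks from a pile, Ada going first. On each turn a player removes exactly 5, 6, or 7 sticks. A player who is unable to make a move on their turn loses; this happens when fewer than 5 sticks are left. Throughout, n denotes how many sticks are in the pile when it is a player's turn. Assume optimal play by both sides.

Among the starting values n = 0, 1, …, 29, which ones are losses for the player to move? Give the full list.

Use the standard recursion: the mover loses at a terminal position; elsewhere, the mover wins exactly when some move hands the opponent an L position.
n=0: no move → L
n=1: no move → L
n=2: no move → L
n=3: no move → L
n=4: no move → L
n=5: W (go to 0, an L position)
n=6: W (go to 1, an L position)
n=7: W (go to 2, an L position)
n=8: W (go to 3, an L position)
n=9: W (go to 4, an L position)
n=10: W (go to 4, an L position)
n=11: W (go to 4, an L position)
n=12: L (options 7(W), 6(W), 5(W) are all W)
n=13: L (options 8(W), 7(W), 6(W) are all W)
n=14: L (options 9(W), 8(W), 7(W) are all W)
n=15: L (options 10(W), 9(W), 8(W) are all W)
n=16: L (options 11(W), 10(W), 9(W) are all W)
n=17: W (go to 12, an L position)
n=18: W (go to 13, an L position)
n=19: W (go to 14, an L position)
n=20: W (go to 15, an L position)
n=21: W (go to 16, an L position)
n=22: W (go to 16, an L position)
n=23: W (go to 16, an L position)
n=24: L (options 19(W), 18(W), 17(W) are all W)
n=25: L (options 20(W), 19(W), 18(W) are all W)
n=26: L (options 21(W), 20(W), 19(W) are all W)
n=27: L (options 22(W), 21(W), 20(W) are all W)
n=28: L (options 23(W), 22(W), 21(W) are all W)
n=29: W (go to 24, an L position)
The losing starting values of n are exactly the entries labelled L in this table (15 of them).

0, 1, 2, 3, 4, 12, 13, 14, 15, 16, 24, 25, 26, 27, 28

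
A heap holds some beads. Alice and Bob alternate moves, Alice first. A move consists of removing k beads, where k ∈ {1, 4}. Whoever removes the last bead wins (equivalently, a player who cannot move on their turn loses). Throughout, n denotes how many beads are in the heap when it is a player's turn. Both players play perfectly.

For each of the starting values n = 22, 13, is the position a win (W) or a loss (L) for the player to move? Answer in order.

Classify positions by backward induction: terminal positions (no move available) are L. From any other position, the mover wins iff some move reaches an L.
n=0: no move → L
n=1: can move to 0, which is L ⇒ W
n=2: the only move is to 1(W), a W ⇒ L
n=3: can move to 2, which is L ⇒ W
n=4: can move to 0, which is L ⇒ W
n=5: moves to 4(W), 1(W); every one is W ⇒ L
n=6: can move to 5, which is L ⇒ W
n=7: moves to 6(W), 3(W); every one is W ⇒ L
n=8: can move to 7, which is L ⇒ W
n=9: can move to 5, which is L ⇒ W
n=10: moves to 9(W), 6(W); every one is W ⇒ L
n=11: can move to 10, which is L ⇒ W
n=12: moves to 11(W), 8(W); every one is W ⇒ L
n=13: can move to 12, which is L ⇒ W
n=14: can move to 10, which is L ⇒ W
n=15: moves to 14(W), 11(W); every one is W ⇒ L
n=16: can move to 15, which is L ⇒ W
n=17: moves to 16(W), 13(W); every one is W ⇒ L
n=18: can move to 17, which is L ⇒ W
n=19: can move to 15, which is L ⇒ W
n=20: moves to 19(W), 16(W); every one is W ⇒ L
n=21: can move to 20, which is L ⇒ W
n=22: moves to 21(W), 18(W); every one is W ⇒ L

22: L, 13: W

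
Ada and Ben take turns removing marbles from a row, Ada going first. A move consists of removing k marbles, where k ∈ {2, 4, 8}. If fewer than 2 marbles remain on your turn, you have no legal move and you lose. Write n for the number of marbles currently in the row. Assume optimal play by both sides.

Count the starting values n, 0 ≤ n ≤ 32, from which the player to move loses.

12

Build the W/L table. Terminal = L. A non-terminal position is W if it has a move to some L; otherwise it is L.
n=0: no move → L
n=1: no move → L
n=2: reaches L-position 0 → W
n=3: reaches L-position 1 → W
n=4: reaches L-position 0 → W
n=5: reaches L-position 1 → W
n=6: only reaches 4(W), 2(W), all W → L
n=7: only reaches 5(W), 3(W), all W → L
n=8: reaches L-position 6 → W
n=9: reaches L-position 7 → W
n=10: reaches L-position 6 → W
n=11: reaches L-position 7 → W
n=12: only reaches 10(W), 8(W), 4(W), all W → L
n=13: only reaches 11(W), 9(W), 5(W), all W → L
n=14: reaches L-position 12 → W
n=15: reaches L-position 13 → W
n=16: reaches L-position 12 → W
n=17: reaches L-position 13 → W
n=18: only reaches 16(W), 14(W), 10(W), all W → L
n=19: only reaches 17(W), 15(W), 11(W), all W → L
n=20: reaches L-position 18 → W
n=21: reaches L-position 19 → W
n=22: reaches L-position 18 → W
n=23: reaches L-position 19 → W
n=24: only reaches 22(W), 20(W), 16(W), all W → L
n=25: only reaches 23(W), 21(W), 17(W), all W → L
n=26: reaches L-position 24 → W
n=27: reaches L-position 25 → W
n=28: reaches L-position 24 → W
n=29: reaches L-position 25 → W
n=30: only reaches 28(W), 26(W), 22(W), all W → L
n=31: only reaches 29(W), 27(W), 23(W), all W → L
n=32: reaches L-position 30 → W
L entries with 0 ≤ n ≤ 32: n = 0, 1, 6, 7, 12, 13, 18, 19, 24, 25, 30, 31; that makes 12.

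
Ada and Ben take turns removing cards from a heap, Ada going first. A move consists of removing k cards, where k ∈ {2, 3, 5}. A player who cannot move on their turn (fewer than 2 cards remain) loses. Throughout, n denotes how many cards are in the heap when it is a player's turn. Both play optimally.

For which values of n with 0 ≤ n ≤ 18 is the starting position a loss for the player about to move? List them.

Positions with no move are L. A position that does have a move is losing for the player to move precisely when every available move leads to a winning position for the opponent. Fill in the labels:
n=0: no move → L
n=1: no move → L
n=2: W (go to 0, an L position)
n=3: W (go to 1, an L position)
n=4: W (go to 1, an L position)
n=5: W (go to 0, an L position)
n=6: W (go to 1, an L position)
n=7: L (options 5(W), 4(W), 2(W) are all W)
n=8: L (options 6(W), 5(W), 3(W) are all W)
n=9: W (go to 7, an L position)
n=10: W (go to 8, an L position)
n=11: W (go to 8, an L position)
n=12: W (go to 7, an L position)
n=13: W (go to 8, an L position)
n=14: L (options 12(W), 11(W), 9(W) are all W)
n=15: L (options 13(W), 12(W), 10(W) are all W)
n=16: W (go to 14, an L position)
n=17: W (go to 15, an L position)
n=18: W (go to 15, an L position)
Reading off the rows marked L gives the requested list; there are 6 such values of n.

0, 1, 7, 8, 14, 15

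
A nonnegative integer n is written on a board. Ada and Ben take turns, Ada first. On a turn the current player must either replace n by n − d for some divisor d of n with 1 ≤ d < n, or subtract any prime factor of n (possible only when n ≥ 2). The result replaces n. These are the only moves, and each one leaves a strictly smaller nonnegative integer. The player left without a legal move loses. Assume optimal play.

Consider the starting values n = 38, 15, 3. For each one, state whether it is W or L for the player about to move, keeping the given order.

38: L, 15: W, 3: W

Positions with no move are L. A position that does have a move is losing for the player to move precisely when every available move leads to a winning position for the opponent. Fill in the labels:
n=0: no move → L
n=1: no move → L
n=2: reaches L-position 0 → W
n=3: reaches L-position 0 → W
n=4: only reaches 2(W), 3(W), all W → L
n=5: reaches L-position 0 → W
n=6: reaches L-position 4 → W
n=7: reaches L-position 0 → W
n=8: reaches L-position 4 → W
n=9: only reaches 6(W), 8(W), all W → L
n=10: reaches L-position 9 → W
n=11: reaches L-position 0 → W
n=12: reaches L-position 9 → W
n=13: reaches L-position 0 → W
n=14: only reaches 7(W), 12(W), 13(W), all W → L
n=15: reaches L-position 14 → W
n=16: reaches L-position 14 → W
n=17: reaches L-position 0 → W
n=18: reaches L-position 9 → W
n=19: reaches L-position 0 → W
n=20: only reaches 10(W), 15(W), 16(W), 18(W), 19(W), all W → L
n=21: reaches L-position 14 → W
n=22: reaches L-position 20 → W
n=23: reaches L-position 0 → W
n=24: reaches L-position 20 → W
n=25: reaches L-position 20 → W
n=26: only reaches 13(W), 24(W), 25(W), all W → L
n=27: reaches L-position 26 → W
n=28: reaches L-position 14 → W
n=29: reaches L-position 0 → W
n=30: reaches L-position 20 → W
n=31: reaches L-position 0 → W
n=32: only reaches 16(W), 24(W), 28(W), 30(W), 31(W), all W → L
n=33: reaches L-position 32 → W
n=34: reaches L-position 32 → W
n=35: only reaches 28(W), 30(W), 34(W), all W → L
n=36: reaches L-position 32 → W
n=37: reaches L-position 0 → W
n=38: only reaches 19(W), 36(W), 37(W), all W → L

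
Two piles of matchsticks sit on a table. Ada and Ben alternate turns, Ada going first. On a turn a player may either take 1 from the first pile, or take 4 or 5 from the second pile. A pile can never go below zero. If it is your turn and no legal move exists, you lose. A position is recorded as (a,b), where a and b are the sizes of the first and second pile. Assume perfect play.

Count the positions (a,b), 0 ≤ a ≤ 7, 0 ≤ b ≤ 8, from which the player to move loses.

32

Classify positions by backward induction: terminal positions (no move available) are L. From any other position, the mover wins iff some move reaches an L.
Every move lowers a or b (never raises either), so fill the grid row by row in increasing a, and left to right within a row: each cell's successors are then already labelled.
      b=0  b=1  b=2  b=3  b=4  b=5  b=6  b=7  b=8
a=0:    L    L    L    L    W    W    W    W    W
a=1:    W    W    W    W    L    L    L    L    W
a=2:    L    L    L    L    W    W    W    W    W
a=3:    W    W    W    W    L    L    L    L    W
a=4:    L    L    L    L    W    W    W    W    W
a=5:    W    W    W    W    L    L    L    L    W
a=6:    L    L    L    L    W    W    W    W    W
a=7:    W    W    W    W    L    L    L    L    W
Cells with no legal move (terminal, hence L): (0,0), (0,1), (0,2), (0,3).
The remaining L cells, each justified by listing all of its moves:
(1,4): only reaches (0,4)(W), (1,0)(W), all W → L
(1,5): only reaches (0,5)(W), (1,1)(W), (1,0)(W), all W → L
(1,6): only reaches (0,6)(W), (1,2)(W), (1,1)(W), all W → L
(1,7): only reaches (0,7)(W), (1,3)(W), (1,2)(W), all W → L
(2,0): only reaches (1,0)(W), which is W → L
(2,1): only reaches (1,1)(W), which is W → L
(2,2): only reaches (1,2)(W), which is W → L
(2,3): only reaches (1,3)(W), which is W → L
(3,4): only reaches (2,4)(W), (3,0)(W), all W → L
(3,5): only reaches (2,5)(W), (3,1)(W), (3,0)(W), all W → L
(3,6): only reaches (2,6)(W), (3,2)(W), (3,1)(W), all W → L
(3,7): only reaches (2,7)(W), (3,3)(W), (3,2)(W), all W → L
(4,0): only reaches (3,0)(W), which is W → L
(4,1): only reaches (3,1)(W), which is W → L
(4,2): only reaches (3,2)(W), which is W → L
(4,3): only reaches (3,3)(W), which is W → L
(5,4): only reaches (4,4)(W), (5,0)(W), all W → L
(5,5): only reaches (4,5)(W), (5,1)(W), (5,0)(W), all W → L
(5,6): only reaches (4,6)(W), (5,2)(W), (5,1)(W), all W → L
(5,7): only reaches (4,7)(W), (5,3)(W), (5,2)(W), all W → L
(6,0): only reaches (5,0)(W), which is W → L
(6,1): only reaches (5,1)(W), which is W → L
(6,2): only reaches (5,2)(W), which is W → L
(6,3): only reaches (5,3)(W), which is W → L
(7,4): only reaches (6,4)(W), (7,0)(W), all W → L
(7,5): only reaches (6,5)(W), (7,1)(W), (7,0)(W), all W → L
(7,6): only reaches (6,6)(W), (7,2)(W), (7,1)(W), all W → L
(7,7): only reaches (6,7)(W), (7,3)(W), (7,2)(W), all W → L
Every other cell has at least one move into one of the L cells above, so it is W.
L cells per row: a=0: 4, a=1: 4, a=2: 4, a=3: 4, a=4: 4, a=5: 4, a=6: 4, a=7: 4; total 32.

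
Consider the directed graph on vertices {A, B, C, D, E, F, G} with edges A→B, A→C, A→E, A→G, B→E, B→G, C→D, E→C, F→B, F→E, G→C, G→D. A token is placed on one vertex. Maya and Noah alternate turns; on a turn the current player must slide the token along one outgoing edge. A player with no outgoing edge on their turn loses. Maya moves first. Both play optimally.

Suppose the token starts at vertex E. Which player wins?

Use the standard recursion: the mover loses at a terminal position; elsewhere, the mover wins exactly when some move hands the opponent an L position.
Every edge goes from a vertex to one that appears earlier in the order D, C, G, E, B, F, A, so processing vertices in that order labels each vertex after all of its successors.
D: no outgoing edge → L
C: can move to D, which is L ⇒ W
G: can move to D, which is L ⇒ W
E: the only move is to C(W), a W ⇒ L
B: can move to E, which is L ⇒ W
F: can move to E, which is L ⇒ W
A: can move to E, which is L ⇒ W
Every move from E reaches a W position, so the mover loses.

Noah wins.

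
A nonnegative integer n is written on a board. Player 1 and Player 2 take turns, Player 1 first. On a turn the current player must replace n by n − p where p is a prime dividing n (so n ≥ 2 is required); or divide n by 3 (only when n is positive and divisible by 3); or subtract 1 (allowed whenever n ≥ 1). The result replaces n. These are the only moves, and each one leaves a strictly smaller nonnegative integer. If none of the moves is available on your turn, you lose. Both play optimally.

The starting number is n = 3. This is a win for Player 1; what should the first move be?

Move to 0.

Build the W/L table. Terminal = L. A non-terminal position is W if it has a move to some L; otherwise it is L.
n=0: no move → L
n=1: reaches L-position 0 → W
n=2: reaches L-position 0 → W
n=3: reaches L-position 0 → W
From 3, the L positions reachable in one move are: 0.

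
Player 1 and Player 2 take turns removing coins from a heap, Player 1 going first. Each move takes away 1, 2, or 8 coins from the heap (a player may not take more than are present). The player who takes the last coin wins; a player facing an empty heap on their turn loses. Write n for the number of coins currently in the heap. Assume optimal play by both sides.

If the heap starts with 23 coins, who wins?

Build the W/L table. Terminal = L. A non-terminal position is W if it has a move to some L; otherwise it is L.
n=0: no move → L
n=1: reaches L-position 0 → W
n=2: reaches L-position 0 → W
n=3: only reaches 2(W), 1(W), all W → L
n=4: reaches L-position 3 → W
n=5: reaches L-position 3 → W
n=6: only reaches 5(W), 4(W), all W → L
n=7: reaches L-position 6 → W
n=8: reaches L-position 6 → W
n=9: only reaches 8(W), 7(W), 1(W), all W → L
n=10: reaches L-position 9 → W
n=11: reaches L-position 9 → W
n=12: only reaches 11(W), 10(W), 4(W), all W → L
n=13: reaches L-position 12 → W
n=14: reaches L-position 12 → W
n=15: only reaches 14(W), 13(W), 7(W), all W → L
n=16: reaches L-position 15 → W
n=17: reaches L-position 15 → W
n=18: only reaches 17(W), 16(W), 10(W), all W → L
n=19: reaches L-position 18 → W
n=20: reaches L-position 18 → W
n=21: only reaches 20(W), 19(W), 13(W), all W → L
n=22: reaches L-position 21 → W
n=23: reaches L-position 21 → W
The starting position 23 is W: Player 1 should remove 2, leaving 21, handing over an L position.

Player 1 wins.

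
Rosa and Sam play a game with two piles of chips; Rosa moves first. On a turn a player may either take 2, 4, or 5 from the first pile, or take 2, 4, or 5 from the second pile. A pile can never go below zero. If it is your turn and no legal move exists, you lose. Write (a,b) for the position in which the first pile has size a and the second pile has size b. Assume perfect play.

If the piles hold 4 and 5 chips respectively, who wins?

Sam wins.

Compute win/loss labels from the base case upward. A position with no move is L. Any other position is W if it can reach an L in one move, else L.
No move ever increases a pile, so every position that can arise here has a ≤ 4 and b ≤ 5; it is enough to label the cells with 0 ≤ a ≤ 4 and 0 ≤ b ≤ 5.
Every move lowers a or b (never raises either), so fill the grid row by row in increasing a, and left to right within a row: each cell's successors are then already labelled.
      b=0  b=1  b=2  b=3  b=4  b=5
a=0:    L    L    W    W    W    W
a=1:    L    L    W    W    W    W
a=2:    W    W    L    L    W    W
a=3:    W    W    L    L    W    W
a=4:    W    W    W    W    L    L
Cells with no legal move (terminal, hence L): (0,0), (0,1), (1,0), (1,1).
The remaining L cells, each justified by listing all of its moves:
(2,2): only reaches (0,2)(W), (2,0)(W), all W → L
(2,3): only reaches (0,3)(W), (2,1)(W), all W → L
(3,2): only reaches (1,2)(W), (3,0)(W), all W → L
(3,3): only reaches (1,3)(W), (3,1)(W), all W → L
(4,4): only reaches (2,4)(W), (0,4)(W), (4,2)(W), (4,0)(W), all W → L
(4,5): only reaches (2,5)(W), (0,5)(W), (4,3)(W), (4,1)(W), (4,0)(W), all W → L
Every other cell has at least one move into one of the L cells above, so it is W.
Every move from (4,5) reaches a W position, so the mover loses.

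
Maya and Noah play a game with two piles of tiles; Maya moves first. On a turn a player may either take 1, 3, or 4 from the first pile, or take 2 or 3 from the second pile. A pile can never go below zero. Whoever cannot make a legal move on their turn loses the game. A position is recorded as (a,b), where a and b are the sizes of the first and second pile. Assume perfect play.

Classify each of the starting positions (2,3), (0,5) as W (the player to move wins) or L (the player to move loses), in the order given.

(2,3): W, (0,5): L

Compute win/loss labels from the base case upward. A position with no move is L. Any other position is W if it can reach an L in one move, else L.
No move ever increases a pile, so every position that can arise here has a ≤ 2 and b ≤ 5; it is enough to label the cells with 0 ≤ a ≤ 2 and 0 ≤ b ≤ 5.
Every move lowers a or b (never raises either), so fill the grid row by row in increasing a, and left to right within a row: each cell's successors are then already labelled.
      b=0  b=1  b=2  b=3  b=4  b=5
a=0:    L    L    W    W    W    L
a=1:    W    W    L    L    W    W
a=2:    L    L    W    W    W    L
Cells with no legal move (terminal, hence L): (0,0), (0,1).
The remaining L cells, each justified by listing all of its moves:
(0,5): L (options (0,3)(W), (0,2)(W) are all W)
(1,2): L (options (0,2)(W), (1,0)(W) are all W)
(1,3): L (options (0,3)(W), (1,1)(W), (1,0)(W) are all W)
(2,0): L (sole option (1,0)(W) is W)
(2,1): L (sole option (1,1)(W) is W)
(2,5): L (options (1,5)(W), (2,3)(W), (2,2)(W) are all W)
Every other cell has at least one move into one of the L cells above, so it is W.
(2,3): the move to (1,3) reaches an L cell, so W
(0,5): one of the L cells justified above, so L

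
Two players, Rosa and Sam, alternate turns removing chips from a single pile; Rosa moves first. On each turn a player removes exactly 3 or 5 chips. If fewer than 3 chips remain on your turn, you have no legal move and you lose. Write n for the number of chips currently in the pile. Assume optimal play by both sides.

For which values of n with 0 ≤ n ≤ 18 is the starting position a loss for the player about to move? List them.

0, 1, 2, 8, 9, 10, 16, 17, 18

Build the W/L table. Terminal = L. A non-terminal position is W if it has a move to some L; otherwise it is L.
n=0: no move → L
n=1: no move → L
n=2: no move → L
n=3: reaches L-position 0 → W
n=4: reaches L-position 1 → W
n=5: reaches L-position 2 → W
n=6: reaches L-position 1 → W
n=7: reaches L-position 2 → W
n=8: only reaches 5(W), 3(W), all W → L
n=9: only reaches 6(W), 4(W), all W → L
n=10: only reaches 7(W), 5(W), all W → L
n=11: reaches L-position 8 → W
n=12: reaches L-position 9 → W
n=13: reaches L-position 10 → W
n=14: reaches L-position 9 → W
n=15: reaches L-position 10 → W
n=16: only reaches 13(W), 11(W), all W → L
n=17: only reaches 14(W), 12(W), all W → L
n=18: only reaches 15(W), 13(W), all W → L
The losing starting values of n are exactly the entries labelled L in this table (9 of them).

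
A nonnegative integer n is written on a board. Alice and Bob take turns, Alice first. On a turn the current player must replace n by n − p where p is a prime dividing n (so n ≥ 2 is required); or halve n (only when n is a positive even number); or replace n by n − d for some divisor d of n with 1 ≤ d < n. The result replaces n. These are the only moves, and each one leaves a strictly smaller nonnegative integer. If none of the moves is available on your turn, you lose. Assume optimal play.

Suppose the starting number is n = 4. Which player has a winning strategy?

Bob wins.

Use the standard recursion: the mover loses at a terminal position; elsewhere, the mover wins exactly when some move hands the opponent an L position.
n=0: no move → L
n=1: no move → L
n=2: W (go to 0, an L position)
n=3: W (go to 0, an L position)
n=4: L (options 2(W), 3(W) are all W)
Every move from 4 reaches a W position, so the mover loses.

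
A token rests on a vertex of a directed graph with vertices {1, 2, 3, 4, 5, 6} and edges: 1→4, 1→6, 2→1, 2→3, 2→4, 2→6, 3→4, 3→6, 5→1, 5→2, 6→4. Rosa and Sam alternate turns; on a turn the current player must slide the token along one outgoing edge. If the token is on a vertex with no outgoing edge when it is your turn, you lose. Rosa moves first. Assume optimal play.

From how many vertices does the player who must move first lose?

Classify positions by backward induction: terminal positions (no move available) are L. From any other position, the mover wins iff some move reaches an L.
Every edge goes from a vertex to one that appears earlier in the order 4, 6, 3, 1, 2, 5, so processing vertices in that order labels each vertex after all of its successors.
4: no outgoing edge → L
6: reaches L-position 4 → W
3: reaches L-position 4 → W
1: reaches L-position 4 → W
2: reaches L-position 4 → W
5: only reaches 2(W), 1(W), all W → L
The L vertices are 4, 5; that is 2 in all.

2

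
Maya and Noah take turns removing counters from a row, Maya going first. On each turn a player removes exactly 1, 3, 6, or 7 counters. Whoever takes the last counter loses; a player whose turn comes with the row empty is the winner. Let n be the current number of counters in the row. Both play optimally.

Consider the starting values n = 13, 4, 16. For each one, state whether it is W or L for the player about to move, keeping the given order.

Compute win/loss labels from the base case upward. A position with no move is W. Any other position is W if it can reach an L in one move, else L.
n=0: no move; the opponent has just taken the last counter and therefore loses → W
n=1: the only move is to 0(W), a W ⇒ L
n=2: can move to 1, which is L ⇒ W
n=3: moves to 2(W), 0(W); every one is W ⇒ L
n=4: can move to 3, which is L ⇒ W
n=5: moves to 4(W), 2(W); every one is W ⇒ L
n=6: can move to 5, which is L ⇒ W
n=7: can move to 1, which is L ⇒ W
n=8: can move to 5, which is L ⇒ W
n=9: can move to 3, which is L ⇒ W
n=10: can move to 3, which is L ⇒ W
n=11: can move to 5, which is L ⇒ W
n=12: can move to 5, which is L ⇒ W
n=13: moves to 12(W), 10(W), 7(W), 6(W); every one is W ⇒ L
n=14: can move to 13, which is L ⇒ W
n=15: moves to 14(W), 12(W), 9(W), 8(W); every one is W ⇒ L
n=16: can move to 15, which is L ⇒ W

13: L, 4: W, 16: W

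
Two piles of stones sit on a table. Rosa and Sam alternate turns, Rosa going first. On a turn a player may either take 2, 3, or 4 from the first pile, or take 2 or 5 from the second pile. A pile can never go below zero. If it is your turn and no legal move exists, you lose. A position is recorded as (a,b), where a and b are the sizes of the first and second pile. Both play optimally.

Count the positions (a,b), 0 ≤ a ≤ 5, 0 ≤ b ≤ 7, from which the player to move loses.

16

Use the standard recursion: the mover loses at a terminal position; elsewhere, the mover wins exactly when some move hands the opponent an L position.
Every move lowers a or b (never raises either), so fill the grid row by row in increasing a, and left to right within a row: each cell's successors are then already labelled.
      b=0  b=1  b=2  b=3  b=4  b=5  b=6  b=7
a=0:    L    L    W    W    L    W    W    L
a=1:    L    L    W    W    L    W    W    L
a=2:    W    W    L    L    W    W    L    W
a=3:    W    W    L    L    W    W    L    W
a=4:    W    W    W    W    W    L    W    W
a=5:    W    W    W    W    W    L    W    W
Cells with no legal move (terminal, hence L): (0,0), (0,1), (1,0), (1,1).
The remaining L cells, each justified by listing all of its moves:
(0,4): L (sole option (0,2)(W) is W)
(0,7): L (options (0,5)(W), (0,2)(W) are all W)
(1,4): L (sole option (1,2)(W) is W)
(1,7): L (options (1,5)(W), (1,2)(W) are all W)
(2,2): L (options (0,2)(W), (2,0)(W) are all W)
(2,3): L (options (0,3)(W), (2,1)(W) are all W)
(2,6): L (options (0,6)(W), (2,4)(W), (2,1)(W) are all W)
(3,2): L (options (1,2)(W), (0,2)(W), (3,0)(W) are all W)
(3,3): L (options (1,3)(W), (0,3)(W), (3,1)(W) are all W)
(3,6): L (options (1,6)(W), (0,6)(W), (3,4)(W), (3,1)(W) are all W)
(4,5): L (options (2,5)(W), (1,5)(W), (0,5)(W), (4,3)(W), (4,0)(W) are all W)
(5,5): L (options (3,5)(W), (2,5)(W), (1,5)(W), (5,3)(W), (5,0)(W) are all W)
Every other cell has at least one move into one of the L cells above, so it is W.
L cells per row: a=0: 4, a=1: 4, a=2: 3, a=3: 3, a=4: 1, a=5: 1; total 16.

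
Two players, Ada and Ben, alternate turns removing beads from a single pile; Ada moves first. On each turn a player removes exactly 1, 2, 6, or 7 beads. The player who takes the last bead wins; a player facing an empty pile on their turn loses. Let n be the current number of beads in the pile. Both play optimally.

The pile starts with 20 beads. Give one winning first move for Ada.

Classify positions by backward induction: terminal positions (no move available) are L. From any other position, the mover wins iff some move reaches an L.
n=0: no move → L
n=1: →0(L), so W
n=2: →0(L), so W
n=3: →2(W), 1(W) — all W, so L
n=4: →3(L), so W
n=5: →3(L), so W
n=6: →0(L), so W
n=7: →0(L), so W
n=8: →7(W), 6(W), 2(W), 1(W) — all W, so L
n=9: →8(L), so W
n=10: →8(L), so W
n=11: →10(W), 9(W), 5(W), 4(W) — all W, so L
n=12: →11(L), so W
n=13: →11(L), so W
n=14: →8(L), so W
n=15: →8(L), so W
n=16: →15(W), 14(W), 10(W), 9(W) — all W, so L
n=17: →16(L), so W
n=18: →16(L), so W
n=19: →18(W), 17(W), 13(W), 12(W) — all W, so L
n=20: →19(L), so W
From 20, the L positions reachable in one move are: 19.

Remove 1, leaving 19.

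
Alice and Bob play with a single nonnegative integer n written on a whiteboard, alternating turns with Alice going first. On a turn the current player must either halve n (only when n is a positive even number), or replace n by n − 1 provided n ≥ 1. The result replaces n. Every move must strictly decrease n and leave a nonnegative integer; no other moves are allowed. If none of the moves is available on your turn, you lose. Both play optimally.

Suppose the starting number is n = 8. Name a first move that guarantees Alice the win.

Positions with no move are L. A position that does have a move is losing for the player to move precisely when every available move leads to a winning position for the opponent. Fill in the labels:
n=0: no move → L
n=1: can move to 0, which is L ⇒ W
n=2: the only move is to 1(W), a W ⇒ L
n=3: can move to 2, which is L ⇒ W
n=4: can move to 2, which is L ⇒ W
n=5: the only move is to 4(W), a W ⇒ L
n=6: can move to 5, which is L ⇒ W
n=7: the only move is to 6(W), a W ⇒ L
n=8: can move to 7, which is L ⇒ W
From 8, the L positions reachable in one move are: 7.

Move to 7.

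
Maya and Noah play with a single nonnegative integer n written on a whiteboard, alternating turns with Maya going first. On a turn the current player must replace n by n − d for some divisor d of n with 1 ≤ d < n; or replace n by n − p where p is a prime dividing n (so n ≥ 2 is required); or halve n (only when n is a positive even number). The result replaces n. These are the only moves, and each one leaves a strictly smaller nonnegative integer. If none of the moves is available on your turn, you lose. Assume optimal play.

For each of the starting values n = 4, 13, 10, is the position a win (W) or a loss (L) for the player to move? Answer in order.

Label each position W (a win for the player to move) or L (a loss). A position with no legal move is L; any other position is W exactly when some move reaches an L, and L when every move reaches a W.
n=0: no move → L
n=1: no move → L
n=2: reaches L-position 0 → W
n=3: reaches L-position 0 → W
n=4: only reaches 2(W), 3(W), all W → L
n=5: reaches L-position 0 → W
n=6: reaches L-position 4 → W
n=7: reaches L-position 0 → W
n=8: reaches L-position 4 → W
n=9: only reaches 6(W), 8(W), all W → L
n=10: reaches L-position 9 → W
n=11: reaches L-position 0 → W
n=12: reaches L-position 9 → W
n=13: reaches L-position 0 → W

4: L, 13: W, 10: W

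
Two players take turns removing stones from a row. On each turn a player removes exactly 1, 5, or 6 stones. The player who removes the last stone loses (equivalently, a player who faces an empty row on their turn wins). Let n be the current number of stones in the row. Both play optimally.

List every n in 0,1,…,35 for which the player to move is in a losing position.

1, 3, 5, 12, 14, 16, 23, 25, 27, 34

Compute win/loss labels from the base case upward. A position with no move is W. Any other position is W if it can reach an L in one move, else L.
n=0: no move; the opponent has just taken the last stone and therefore loses → W
n=1: the only move is to 0(W), a W ⇒ L
n=2: can move to 1, which is L ⇒ W
n=3: the only move is to 2(W), a W ⇒ L
n=4: can move to 3, which is L ⇒ W
n=5: moves to 4(W), 0(W); every one is W ⇒ L
n=6: can move to 5, which is L ⇒ W
n=7: can move to 1, which is L ⇒ W
n=8: can move to 3, which is L ⇒ W
n=9: can move to 3, which is L ⇒ W
n=10: can move to 5, which is L ⇒ W
n=11: can move to 5, which is L ⇒ W
n=12: moves to 11(W), 7(W), 6(W); every one is W ⇒ L
n=13: can move to 12, which is L ⇒ W
n=14: moves to 13(W), 9(W), 8(W); every one is W ⇒ L
n=15: can move to 14, which is L ⇒ W
n=16: moves to 15(W), 11(W), 10(W); every one is W ⇒ L
n=17: can move to 16, which is L ⇒ W
n=18: can move to 12, which is L ⇒ W
n=19: can move to 14, which is L ⇒ W
n=20: can move to 14, which is L ⇒ W
n=21: can move to 16, which is L ⇒ W
n=22: can move to 16, which is L ⇒ W
n=23: moves to 22(W), 18(W), 17(W); every one is W ⇒ L
n=24: can move to 23, which is L ⇒ W
n=25: moves to 24(W), 20(W), 19(W); every one is W ⇒ L
n=26: can move to 25, which is L ⇒ W
n=27: moves to 26(W), 22(W), 21(W); every one is W ⇒ L
n=28: can move to 27, which is L ⇒ W
n=29: can move to 23, which is L ⇒ W
n=30: can move to 25, which is L ⇒ W
n=31: can move to 25, which is L ⇒ W
n=32: can move to 27, which is L ⇒ W
n=33: can move to 27, which is L ⇒ W
n=34: moves to 33(W), 29(W), 28(W); every one is W ⇒ L
n=35: can move to 34, which is L ⇒ W
Reading off the rows marked L gives the requested list; there are 10 such values of n.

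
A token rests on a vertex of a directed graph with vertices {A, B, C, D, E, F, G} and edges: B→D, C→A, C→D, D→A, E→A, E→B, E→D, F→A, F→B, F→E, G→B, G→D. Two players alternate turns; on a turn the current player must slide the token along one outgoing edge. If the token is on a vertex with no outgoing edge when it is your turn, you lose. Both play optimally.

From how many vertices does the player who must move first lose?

Label each position W (a win for the player to move) or L (a loss). A position with no legal move is L; any other position is W exactly when some move reaches an L, and L when every move reaches a W.
Every edge goes from a vertex to one that appears earlier in the order A, D, B, E, C, F, G, so processing vertices in that order labels each vertex after all of its successors.
A: no outgoing edge → L
D: can move to A, which is L ⇒ W
B: the only move is to D(W), a W ⇒ L
E: can move to B, which is L ⇒ W
C: can move to A, which is L ⇒ W
F: can move to B, which is L ⇒ W
G: can move to B, which is L ⇒ W
The L vertices are A, B; that is 2 in all.

2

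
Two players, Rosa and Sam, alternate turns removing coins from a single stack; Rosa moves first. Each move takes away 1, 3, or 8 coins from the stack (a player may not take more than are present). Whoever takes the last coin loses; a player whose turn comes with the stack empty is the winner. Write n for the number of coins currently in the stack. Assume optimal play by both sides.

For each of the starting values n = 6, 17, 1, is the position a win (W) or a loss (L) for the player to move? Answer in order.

6: W, 17: W, 1: L

Work bottom-up. With no move the player to move wins. Otherwise the position is W if at least one move leads to an L position for the opponent, and L if every move leads to a W.
n=0: no move; the opponent has just taken the last coin and therefore loses → W
n=1: only reaches 0(W), which is W → L
n=2: reaches L-position 1 → W
n=3: only reaches 2(W), 0(W), all W → L
n=4: reaches L-position 3 → W
n=5: only reaches 4(W), 2(W), all W → L
n=6: reaches L-position 5 → W
n=7: only reaches 6(W), 4(W), all W → L
n=8: reaches L-position 7 → W
n=9: reaches L-position 1 → W
n=10: reaches L-position 7 → W
n=11: reaches L-position 3 → W
n=12: only reaches 11(W), 9(W), 4(W), all W → L
n=13: reaches L-position 12 → W
n=14: only reaches 13(W), 11(W), 6(W), all W → L
n=15: reaches L-position 14 → W
n=16: only reaches 15(W), 13(W), 8(W), all W → L
n=17: reaches L-position 16 → W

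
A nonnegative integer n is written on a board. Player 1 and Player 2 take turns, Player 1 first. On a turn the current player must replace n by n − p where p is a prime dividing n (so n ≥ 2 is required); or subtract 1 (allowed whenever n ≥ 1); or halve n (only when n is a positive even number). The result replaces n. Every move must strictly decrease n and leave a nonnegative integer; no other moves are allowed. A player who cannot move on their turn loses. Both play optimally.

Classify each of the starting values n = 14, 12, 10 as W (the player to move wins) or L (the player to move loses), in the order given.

14: L, 12: W, 10: W

Classify positions by backward induction: terminal positions (no move available) are L. From any other position, the mover wins iff some move reaches an L.
n=0: no move → L
n=1: →0(L), so W
n=2: →0(L), so W
n=3: →0(L), so W
n=4: →2(W), 3(W) — all W, so L
n=5: →0(L), so W
n=6: →4(L), so W
n=7: →0(L), so W
n=8: →4(L), so W
n=9: →6(W), 8(W) — all W, so L
n=10: →9(L), so W
n=11: →0(L), so W
n=12: →9(L), so W
n=13: →0(L), so W
n=14: →7(W), 12(W), 13(W) — all W, so L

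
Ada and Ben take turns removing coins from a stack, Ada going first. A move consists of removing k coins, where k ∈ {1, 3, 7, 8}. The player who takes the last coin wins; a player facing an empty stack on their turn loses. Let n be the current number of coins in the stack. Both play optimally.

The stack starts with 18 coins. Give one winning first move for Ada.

Remove 1, leaving 17.

Compute win/loss labels from the base case upward. A position with no move is L. Any other position is W if it can reach an L in one move, else L.
n=0: no move → L
n=1: reaches L-position 0 → W
n=2: only reaches 1(W), which is W → L
n=3: reaches L-position 2 → W
n=4: only reaches 3(W), 1(W), all W → L
n=5: reaches L-position 4 → W
n=6: only reaches 5(W), 3(W), all W → L
n=7: reaches L-position 6 → W
n=8: reaches L-position 0 → W
n=9: reaches L-position 6 → W
n=10: reaches L-position 2 → W
n=11: reaches L-position 4 → W
n=12: reaches L-position 4 → W
n=13: reaches L-position 6 → W
n=14: reaches L-position 6 → W
n=15: only reaches 14(W), 12(W), 8(W), 7(W), all W → L
n=16: reaches L-position 15 → W
n=17: only reaches 16(W), 14(W), 10(W), 9(W), all W → L
n=18: reaches L-position 17 → W
From 18, the L positions reachable in one move are: 17, 15. Any move reaching one of these is winning.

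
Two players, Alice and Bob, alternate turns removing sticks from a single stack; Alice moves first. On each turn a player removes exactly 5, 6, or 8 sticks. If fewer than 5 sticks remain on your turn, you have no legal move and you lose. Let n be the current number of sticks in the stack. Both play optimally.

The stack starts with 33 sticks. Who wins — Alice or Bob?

Alice wins.

Use the standard recursion: the mover loses at a terminal position; elsewhere, the mover wins exactly when some move hands the opponent an L position.
n=0: no move → L
n=1: no move → L
n=2: no move → L
n=3: no move → L
n=4: no move → L
n=5: W (go to 0, an L position)
n=6: W (go to 1, an L position)
n=7: W (go to 2, an L position)
n=8: W (go to 3, an L position)
n=9: W (go to 4, an L position)
n=10: W (go to 4, an L position)
n=11: W (go to 3, an L position)
n=12: W (go to 4, an L position)
n=13: L (options 8(W), 7(W), 5(W) are all W)
n=14: L (options 9(W), 8(W), 6(W) are all W)
n=15: L (options 10(W), 9(W), 7(W) are all W)
n=16: L (options 11(W), 10(W), 8(W) are all W)
n=17: L (options 12(W), 11(W), 9(W) are all W)
n=18: W (go to 13, an L position)
n=19: W (go to 14, an L position)
n=20: W (go to 15, an L position)
n=21: W (go to 16, an L position)
n=22: W (go to 17, an L position)
n=23: W (go to 17, an L position)
n=24: W (go to 16, an L position)
n=25: W (go to 17, an L position)
n=26: L (options 21(W), 20(W), 18(W) are all W)
n=27: L (options 22(W), 21(W), 19(W) are all W)
n=28: L (options 23(W), 22(W), 20(W) are all W)
n=29: L (options 24(W), 23(W), 21(W) are all W)
n=30: L (options 25(W), 24(W), 22(W) are all W)
n=31: W (go to 26, an L position)
n=32: W (go to 27, an L position)
n=33: W (go to 28, an L position)
From 33 Alice can remove 5, leaving 28, reaching an L position.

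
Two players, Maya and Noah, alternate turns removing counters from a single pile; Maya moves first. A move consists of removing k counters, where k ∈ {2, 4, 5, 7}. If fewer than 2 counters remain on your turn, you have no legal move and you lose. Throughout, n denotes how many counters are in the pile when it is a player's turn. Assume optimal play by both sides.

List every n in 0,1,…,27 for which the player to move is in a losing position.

0, 1, 9, 10, 18, 19, 27

Build the W/L table. Terminal = L. A non-terminal position is W if it has a move to some L; otherwise it is L.
n=0: no move → L
n=1: no move → L
n=2: reaches L-position 0 → W
n=3: reaches L-position 1 → W
n=4: reaches L-position 0 → W
n=5: reaches L-position 1 → W
n=6: reaches L-position 1 → W
n=7: reaches L-position 0 → W
n=8: reaches L-position 1 → W
n=9: only reaches 7(W), 5(W), 4(W), 2(W), all W → L
n=10: only reaches 8(W), 6(W), 5(W), 3(W), all W → L
n=11: reaches L-position 9 → W
n=12: reaches L-position 10 → W
n=13: reaches L-position 9 → W
n=14: reaches L-position 10 → W
n=15: reaches L-position 10 → W
n=16: reaches L-position 9 → W
n=17: reaches L-position 10 → W
n=18: only reaches 16(W), 14(W), 13(W), 11(W), all W → L
n=19: only reaches 17(W), 15(W), 14(W), 12(W), all W → L
n=20: reaches L-position 18 → W
n=21: reaches L-position 19 → W
n=22: reaches L-position 18 → W
n=23: reaches L-position 19 → W
n=24: reaches L-position 19 → W
n=25: reaches L-position 18 → W
n=26: reaches L-position 19 → W
n=27: only reaches 25(W), 23(W), 22(W), 20(W), all W → L
Reading off the rows marked L gives the requested list; there are 7 such values of n.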